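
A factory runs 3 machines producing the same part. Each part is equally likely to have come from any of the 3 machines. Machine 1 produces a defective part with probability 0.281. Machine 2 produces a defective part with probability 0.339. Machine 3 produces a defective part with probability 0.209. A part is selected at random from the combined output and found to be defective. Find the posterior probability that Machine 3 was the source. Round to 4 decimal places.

Posterior probability ≈ 0.2521

Tabulate prior·likelihood by source: [1] prior 0.333333, lik 0.281, product 0.09367; [2] prior 0.333333, lik 0.339, product 0.1130; [3] prior 0.333333, lik 0.209, product 0.06967.
Normalizing constant = 0.27633; the posterior for Machine 3 is its product over the sum, 0.06967/0.27633 = 0.2521.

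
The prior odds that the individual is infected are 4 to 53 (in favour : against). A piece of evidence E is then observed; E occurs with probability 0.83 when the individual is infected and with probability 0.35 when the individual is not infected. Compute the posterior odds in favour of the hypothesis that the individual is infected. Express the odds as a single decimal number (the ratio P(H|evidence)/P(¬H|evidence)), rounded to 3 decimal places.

Posterior odds ≈ 0.179

Prior odds = 4/53 = 0.075472. In log-odds, ln(0.075472) = -2.5840.
Add log likelihood ratio: ln(2.3714) = 0.86349.
Posterior log-odds = -1.7205, so posterior odds = exp(-1.7205) = 0.17898.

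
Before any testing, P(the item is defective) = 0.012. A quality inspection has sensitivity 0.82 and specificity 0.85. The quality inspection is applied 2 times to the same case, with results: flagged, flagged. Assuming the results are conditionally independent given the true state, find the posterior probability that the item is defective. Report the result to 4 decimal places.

Posterior P(H) ≈ 0.2663

With H the event that the item is defective, the joint likelihood of the observed sequence is P(data|H) = 0.82·0.82 = 0.67240 and P(data|¬H) = 0.15·0.15 = 0.022500.
Bayes: P(H|data) = 0.012·0.67240 / (0.012·0.67240 + 0.988·0.022500) = 0.0080688/0.030299 = 0.2663.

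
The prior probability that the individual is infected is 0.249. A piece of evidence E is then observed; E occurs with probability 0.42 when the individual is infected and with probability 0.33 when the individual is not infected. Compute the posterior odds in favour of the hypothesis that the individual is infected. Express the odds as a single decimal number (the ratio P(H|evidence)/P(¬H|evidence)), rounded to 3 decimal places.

Prior odds = 0.249/(1−0.249) = 0.33156. In log-odds, ln(0.33156) = -1.1040.
Add log likelihood ratio: ln(1.2727) = 0.24116.
Posterior log-odds = -0.86279, so posterior odds = exp(-0.86279) = 0.42198.

Posterior odds ≈ 0.422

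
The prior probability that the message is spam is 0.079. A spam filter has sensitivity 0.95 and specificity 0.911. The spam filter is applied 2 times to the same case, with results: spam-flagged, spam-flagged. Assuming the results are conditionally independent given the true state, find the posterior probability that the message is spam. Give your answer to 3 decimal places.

Posterior P(H) ≈ 0.907

Let H be the event that the message is spam; start with P(H) = 0.079. P('spam-flagged'|H) = 0.95, P('spam-flagged'|¬H) = 0.089.
Update on result 1 ('spam-flagged'): P(H) ← 0.95·0.0790 / (0.95·0.0790 + 0.089·0.9210) = 0.075050/0.15702 = 0.4780.
Update on result 2 ('spam-flagged'): P(H) ← 0.95·0.4780 / (0.95·0.4780 + 0.089·0.5220) = 0.45407/0.50053 = 0.9072.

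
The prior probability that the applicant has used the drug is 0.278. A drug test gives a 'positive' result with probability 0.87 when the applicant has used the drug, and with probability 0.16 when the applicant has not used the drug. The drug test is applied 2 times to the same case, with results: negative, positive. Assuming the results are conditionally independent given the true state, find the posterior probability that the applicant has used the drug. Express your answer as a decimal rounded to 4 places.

With H the event that the applicant has used the drug, the joint likelihood of the observed sequence is P(data|H) = 0.13·0.87 = 0.11310 and P(data|¬H) = 0.84·0.16 = 0.13440.
Bayes: P(H|data) = 0.278·0.11310 / (0.278·0.11310 + 0.722·0.13440) = 0.031442/0.12848 = 0.2447.

Posterior P(H) ≈ 0.2447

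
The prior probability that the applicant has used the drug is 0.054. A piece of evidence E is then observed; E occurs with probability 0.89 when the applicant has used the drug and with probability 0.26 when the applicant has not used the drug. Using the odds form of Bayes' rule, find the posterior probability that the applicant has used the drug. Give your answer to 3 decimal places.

Posterior probability ≈ 0.163

Prior odds = 0.054/(1−0.054) = 0.057082. In log-odds, ln(0.057082) = -2.8633.
Add log likelihood ratio: ln(3.4231) = 1.2305.
Posterior log-odds = -1.6327, so posterior odds = exp(-1.6327) = 0.19540. Converting, P(H|E) = 0.19540/1.1954 = 0.163.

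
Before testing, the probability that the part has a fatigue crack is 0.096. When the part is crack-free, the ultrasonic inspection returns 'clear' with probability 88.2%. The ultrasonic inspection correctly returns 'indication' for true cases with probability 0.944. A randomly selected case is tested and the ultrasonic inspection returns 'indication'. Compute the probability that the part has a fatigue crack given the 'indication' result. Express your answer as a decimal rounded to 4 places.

P(H | E) ≈ 0.4593

Let H be the event that the part has a fatigue crack. P(H) = 0.096, so P(¬H) = 0.904. With E the 'indication' result, P(E|H) = 0.944 and P(E|¬H) = 0.118.
P(E) = 0.944·0.096 + 0.118·0.904 = 0.090624 + 0.10667 = 0.19730.
By Bayes' theorem, P(H|E) = 0.090624 / 0.19730 = 0.4593.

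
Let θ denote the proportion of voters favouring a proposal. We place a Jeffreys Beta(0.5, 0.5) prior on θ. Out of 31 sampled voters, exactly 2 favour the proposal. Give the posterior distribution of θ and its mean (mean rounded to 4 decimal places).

Observing 2 successes and 29 failures updates Beta(0.5, 0.5) by adding the success and failure counts to the two shape parameters: α = 0.5+2 = 2.5, β = 0.5+29 = 29.5.
E[θ | data] = 2.5/(2.5+29.5) = 0.0781.

Posterior: Beta(2.5, 29.5); mean ≈ 0.0781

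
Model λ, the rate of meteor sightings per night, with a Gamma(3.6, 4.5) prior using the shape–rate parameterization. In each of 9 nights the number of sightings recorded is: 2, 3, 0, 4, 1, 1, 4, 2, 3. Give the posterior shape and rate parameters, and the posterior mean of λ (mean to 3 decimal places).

Total count ∑xᵢ = 20 over n = 9 nights.
Gamma is conjugate to the Poisson likelihood: posterior is Gamma(shape = 3.6+20 = 23.6, rate = 4.5+9 = 13.5).
E[λ | data] = 23.6/13.5 = 1.748.

Posterior: Gamma(shape=23.6, rate=13.5); mean ≈ 1.748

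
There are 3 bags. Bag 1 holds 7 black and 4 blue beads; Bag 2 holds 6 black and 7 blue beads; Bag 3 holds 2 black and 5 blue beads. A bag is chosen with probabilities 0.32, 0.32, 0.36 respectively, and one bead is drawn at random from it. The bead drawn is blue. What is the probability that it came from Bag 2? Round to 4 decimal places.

Posterior probability ≈ 0.3157

P(blue|Bag 1) = 0.3636; P(blue|Bag 2) = 0.5385; P(blue|Bag 3) = 0.7143.
Prior × likelihood for each source: 0.32·0.3636=0.1164, 0.32·0.5385=0.1723, 0.36·0.7143=0.2571. Summing gives P(blue) = 0.54581.
P(Bag 2 | blue) = 0.1723 / 0.54581 = 0.3157.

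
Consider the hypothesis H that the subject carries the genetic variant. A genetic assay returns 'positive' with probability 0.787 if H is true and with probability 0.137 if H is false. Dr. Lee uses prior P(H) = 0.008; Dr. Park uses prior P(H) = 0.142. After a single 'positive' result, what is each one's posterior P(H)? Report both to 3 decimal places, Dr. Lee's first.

Dr. Lee: 0.044; Dr. Park: 0.487

P('+'|H) = 0.787, P('+'|¬H) = 0.137.
Dr. Lee: numerator 0.787·0.008 = 0.0062960; evidence = 0.0062960+0.137·0.992 = 0.14220; posterior = 0.044.
Dr. Park: numerator 0.787·0.142 = 0.11175; evidence = 0.11175+0.137·0.858 = 0.22930; posterior = 0.487.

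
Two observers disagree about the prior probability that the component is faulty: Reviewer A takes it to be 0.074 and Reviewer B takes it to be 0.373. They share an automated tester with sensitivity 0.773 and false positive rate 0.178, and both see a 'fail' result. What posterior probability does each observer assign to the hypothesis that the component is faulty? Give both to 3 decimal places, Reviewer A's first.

Reviewer A: 0.258; Reviewer B: 0.721

P('+'|H) = 0.773, P('+'|¬H) = 0.178.
Reviewer A: numerator 0.773·0.074 = 0.057202; evidence = 0.057202+0.178·0.926 = 0.22203; posterior = 0.258.
Reviewer B: numerator 0.773·0.373 = 0.28833; evidence = 0.28833+0.178·0.627 = 0.39993; posterior = 0.721.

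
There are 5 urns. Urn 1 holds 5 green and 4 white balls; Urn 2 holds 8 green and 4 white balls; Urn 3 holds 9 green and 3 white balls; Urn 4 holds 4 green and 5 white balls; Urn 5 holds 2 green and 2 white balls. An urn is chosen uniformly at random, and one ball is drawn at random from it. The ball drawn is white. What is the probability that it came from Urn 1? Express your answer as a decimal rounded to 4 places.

Posterior probability ≈ 0.2133

Tabulate prior·likelihood by source: [1] prior 0.2, lik 0.4444, product 0.08889; [2] prior 0.2, lik 0.3333, product 0.06667; [3] prior 0.2, lik 0.25, product 0.05000; [4] prior 0.2, lik 0.5556, product 0.1111; [5] prior 0.2, lik 0.5, product 0.1000.
Normalizing constant = 0.41667; the posterior for Urn 1 is its product over the sum, 0.08889/0.41667 = 0.2133.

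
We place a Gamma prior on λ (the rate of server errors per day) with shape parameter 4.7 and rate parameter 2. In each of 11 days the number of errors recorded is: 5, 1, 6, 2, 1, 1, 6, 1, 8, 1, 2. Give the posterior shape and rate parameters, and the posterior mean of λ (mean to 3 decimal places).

Posterior: Gamma(shape=38.7, rate=13); mean ≈ 2.977

The Poisson likelihood adds the total count to the shape and the number of exposure periods to the rate. Here ∑xᵢ = 34 and n = 11, so shape 4.7→38.7 and rate 2→13.
E[λ | data] = 38.7/13 = 2.977.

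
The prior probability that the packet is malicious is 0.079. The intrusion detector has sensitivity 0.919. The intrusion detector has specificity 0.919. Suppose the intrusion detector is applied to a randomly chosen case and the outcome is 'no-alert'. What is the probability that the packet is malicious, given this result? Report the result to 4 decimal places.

Let H be the event that the packet is malicious. P(H) = 0.079, so P(¬H) = 0.921. With E the 'no-alert' result, P(E|H) = 0.081 and P(E|¬H) = 0.919.
P(E) = 0.081·0.079 + 0.919·0.921 = 0.0063990 + 0.84640 = 0.85280.
By Bayes' theorem, P(H|E) = 0.0063990 / 0.85280 = 0.0075.

P(H | E) ≈ 0.0075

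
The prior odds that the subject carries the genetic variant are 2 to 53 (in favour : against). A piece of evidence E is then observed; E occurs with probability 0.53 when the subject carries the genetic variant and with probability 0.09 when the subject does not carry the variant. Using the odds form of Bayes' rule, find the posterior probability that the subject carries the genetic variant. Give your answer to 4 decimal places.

Prior odds = 2/53 = 0.037736. In log-odds, ln(0.037736) = -3.2771.
Add log likelihood ratio: ln(5.8889) = 1.7731.
Posterior log-odds = -1.5041, so posterior odds = exp(-1.5041) = 0.22222. Converting, P(H|E) = 0.22222/1.2222 = 0.1818.

Posterior probability ≈ 0.1818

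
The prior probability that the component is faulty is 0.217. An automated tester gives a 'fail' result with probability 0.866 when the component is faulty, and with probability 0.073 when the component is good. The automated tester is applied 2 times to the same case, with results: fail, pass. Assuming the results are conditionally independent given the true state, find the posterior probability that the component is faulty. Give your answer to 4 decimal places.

Posterior P(H) ≈ 0.3221

Let H be the event that the component is faulty; start with P(H) = 0.217. P('fail'|H) = 0.866, P('fail'|¬H) = 0.073.
Update on result 1 ('fail'): P(H) ← 0.866·0.2170 / (0.866·0.2170 + 0.073·0.7830) = 0.18792/0.24508 = 0.7668.
Update on result 2 ('pass'): P(H) ← 0.134·0.7668 / (0.134·0.7668 + 0.927·0.2332) = 0.10275/0.31895 = 0.3221.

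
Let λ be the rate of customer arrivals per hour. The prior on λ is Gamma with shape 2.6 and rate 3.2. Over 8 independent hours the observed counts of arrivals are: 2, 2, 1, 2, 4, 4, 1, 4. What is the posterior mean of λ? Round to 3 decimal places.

The Poisson likelihood adds the total count to the shape and the number of exposure periods to the rate. Here ∑xᵢ = 20 and n = 8, so shape 2.6→22.6 and rate 3.2→11.2.
Posterior mean = shape/rate = 22.6/11.2 = 2.018.

Posterior mean ≈ 2.018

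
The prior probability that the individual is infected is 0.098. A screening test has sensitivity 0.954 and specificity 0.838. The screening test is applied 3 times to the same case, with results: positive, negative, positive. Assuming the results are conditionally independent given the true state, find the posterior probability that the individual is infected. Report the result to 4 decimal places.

Let H be the event that the individual is infected; start with P(H) = 0.098. P('positive'|H) = 0.954, P('positive'|¬H) = 0.162.
Update on result 1 ('positive'): P(H) ← 0.954·0.0980 / (0.954·0.0980 + 0.162·0.9020) = 0.093492/0.23962 = 0.3902.
Update on result 2 ('negative'): P(H) ← 0.046·0.3902 / (0.046·0.3902 + 0.838·0.6098) = 0.017948/0.52898 = 0.0339.
Update on result 3 ('positive'): P(H) ← 0.954·0.0339 / (0.954·0.0339 + 0.162·0.9661) = 0.032369/0.18887 = 0.1714.

Posterior P(H) ≈ 0.1714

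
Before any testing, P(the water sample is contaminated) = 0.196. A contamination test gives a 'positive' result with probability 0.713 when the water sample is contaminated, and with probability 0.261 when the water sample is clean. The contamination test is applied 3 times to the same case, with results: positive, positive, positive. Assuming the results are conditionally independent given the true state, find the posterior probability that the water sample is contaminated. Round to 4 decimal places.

Posterior P(H) ≈ 0.8325

With H the event that the water sample is contaminated, the joint likelihood of the observed sequence is P(data|H) = 0.713·0.713·0.713 = 0.36247 and P(data|¬H) = 0.261·0.261·0.261 = 0.017780.
Bayes: P(H|data) = 0.196·0.36247 / (0.196·0.36247 + 0.804·0.017780) = 0.071044/0.085338 = 0.8325.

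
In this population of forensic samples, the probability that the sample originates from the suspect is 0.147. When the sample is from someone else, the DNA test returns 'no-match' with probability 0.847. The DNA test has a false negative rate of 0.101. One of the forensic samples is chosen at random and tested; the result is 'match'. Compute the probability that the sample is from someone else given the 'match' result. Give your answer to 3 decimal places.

P(¬H | E) ≈ 0.497

Write H for 'the sample originates from the suspect'. Prior odds H:¬H = 0.147/0.853 = 0.17233. For the 'match' outcome, the likelihood ratio is 0.899/0.153 = 5.8758.
Posterior odds = 0.17233 × 5.8758 = 1.0126, so P(H|E) = 1.0126/(1+1.0126) = 0.503. Then P(¬H|E) = 1 − 0.503 = 0.497.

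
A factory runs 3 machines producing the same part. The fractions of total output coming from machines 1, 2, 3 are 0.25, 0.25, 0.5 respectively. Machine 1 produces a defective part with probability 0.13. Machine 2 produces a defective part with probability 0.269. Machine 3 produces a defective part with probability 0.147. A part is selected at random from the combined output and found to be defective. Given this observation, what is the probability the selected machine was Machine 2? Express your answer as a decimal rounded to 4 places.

Posterior probability ≈ 0.3882

Tabulate prior·likelihood by source: [1] prior 0.25, lik 0.13, product 0.03250; [2] prior 0.25, lik 0.269, product 0.06725; [3] prior 0.5, lik 0.147, product 0.07350.
Normalizing constant = 0.17325; the posterior for Machine 2 is its product over the sum, 0.06725/0.17325 = 0.3882.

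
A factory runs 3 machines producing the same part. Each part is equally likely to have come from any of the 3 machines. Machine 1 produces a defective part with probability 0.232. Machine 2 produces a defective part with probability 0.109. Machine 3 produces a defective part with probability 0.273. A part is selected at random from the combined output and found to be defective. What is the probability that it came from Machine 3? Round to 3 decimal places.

Tabulate prior·likelihood by source: [1] prior 0.333333, lik 0.232, product 0.07733; [2] prior 0.333333, lik 0.109, product 0.03633; [3] prior 0.333333, lik 0.273, product 0.09100.
Normalizing constant = 0.20467; the posterior for Machine 3 is its product over the sum, 0.09100/0.20467 = 0.445.

Posterior probability ≈ 0.445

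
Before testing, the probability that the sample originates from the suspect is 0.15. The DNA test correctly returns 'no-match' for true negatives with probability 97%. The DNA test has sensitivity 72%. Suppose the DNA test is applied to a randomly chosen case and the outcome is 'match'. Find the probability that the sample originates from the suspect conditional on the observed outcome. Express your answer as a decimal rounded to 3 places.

Write H for 'the sample originates from the suspect'. Prior odds H:¬H = 0.15/0.85 = 0.17647. For the 'match' outcome, the likelihood ratio is 0.72/0.03 = 24.000.
Posterior odds = 0.17647 × 24.000 = 4.2353, so P(H|E) = 4.2353/(1+4.2353) = 0.809.

P(H | E) ≈ 0.809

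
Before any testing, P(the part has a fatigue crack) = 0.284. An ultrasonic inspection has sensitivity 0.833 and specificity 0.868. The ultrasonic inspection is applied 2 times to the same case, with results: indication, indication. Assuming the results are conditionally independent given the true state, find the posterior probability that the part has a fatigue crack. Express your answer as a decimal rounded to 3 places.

Let H be the event that the part has a fatigue crack; start with P(H) = 0.284. P('indication'|H) = 0.833, P('indication'|¬H) = 0.132.
Update on result 1 ('indication'): P(H) ← 0.833·0.2840 / (0.833·0.2840 + 0.132·0.7160) = 0.23657/0.33108 = 0.7145.
Update on result 2 ('indication'): P(H) ← 0.833·0.7145 / (0.833·0.7145 + 0.132·0.2855) = 0.59521/0.63289 = 0.9405.

Posterior P(H) ≈ 0.940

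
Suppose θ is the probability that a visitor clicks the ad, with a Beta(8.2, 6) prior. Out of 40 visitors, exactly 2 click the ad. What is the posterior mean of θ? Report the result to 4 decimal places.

The binomial likelihood is conjugate to the Beta prior: with 2 successes and 38 failures, the posterior is Beta(8.2+2, 6+38) = Beta(10.2, 44).
E[θ | data] = 10.2/(10.2+44) = 0.1882.

Posterior mean ≈ 0.1882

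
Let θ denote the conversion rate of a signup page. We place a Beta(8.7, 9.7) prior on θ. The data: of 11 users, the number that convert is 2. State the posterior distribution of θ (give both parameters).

The binomial likelihood is conjugate to the Beta prior: with 2 successes and 9 failures, the posterior is Beta(8.7+2, 9.7+9) = Beta(10.7, 18.7).

Posterior: Beta(10.7, 18.7)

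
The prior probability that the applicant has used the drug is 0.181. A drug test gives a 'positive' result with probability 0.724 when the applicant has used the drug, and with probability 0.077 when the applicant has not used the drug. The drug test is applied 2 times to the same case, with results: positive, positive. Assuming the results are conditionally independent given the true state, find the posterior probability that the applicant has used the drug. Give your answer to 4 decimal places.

Let H be the event that the applicant has used the drug; start with P(H) = 0.181. P('positive'|H) = 0.724, P('positive'|¬H) = 0.077.
Update on result 1 ('positive'): P(H) ← 0.724·0.1810 / (0.724·0.1810 + 0.077·0.8190) = 0.13104/0.19411 = 0.6751.
Update on result 2 ('positive'): P(H) ← 0.724·0.6751 / (0.724·0.6751 + 0.077·0.3249) = 0.48878/0.51380 = 0.9513.

Posterior P(H) ≈ 0.9513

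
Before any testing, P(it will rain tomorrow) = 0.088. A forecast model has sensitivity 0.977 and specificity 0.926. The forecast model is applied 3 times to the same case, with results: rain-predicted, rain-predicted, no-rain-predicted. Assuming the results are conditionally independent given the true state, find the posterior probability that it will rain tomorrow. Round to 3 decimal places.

With H the event that it will rain tomorrow, the joint likelihood of the observed sequence is P(data|H) = 0.977·0.977·0.023 = 0.021954 and P(data|¬H) = 0.074·0.074·0.926 = 0.0050708.
Bayes: P(H|data) = 0.088·0.021954 / (0.088·0.021954 + 0.912·0.0050708) = 0.0019320/0.0065565 = 0.2947.

Posterior P(H) ≈ 0.295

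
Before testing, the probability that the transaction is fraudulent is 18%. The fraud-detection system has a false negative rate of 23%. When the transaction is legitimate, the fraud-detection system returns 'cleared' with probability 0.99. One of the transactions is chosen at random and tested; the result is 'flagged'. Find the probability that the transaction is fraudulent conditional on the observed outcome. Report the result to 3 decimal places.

Write H for 'the transaction is fraudulent'. Prior odds H:¬H = 0.18/0.82 = 0.21951. For the 'flagged' outcome, the likelihood ratio is 0.77/0.01 = 77.000.
Posterior odds = 0.21951 × 77.000 = 16.902, so P(H|E) = 16.902/(1+16.902) = 0.944.

P(H | E) ≈ 0.944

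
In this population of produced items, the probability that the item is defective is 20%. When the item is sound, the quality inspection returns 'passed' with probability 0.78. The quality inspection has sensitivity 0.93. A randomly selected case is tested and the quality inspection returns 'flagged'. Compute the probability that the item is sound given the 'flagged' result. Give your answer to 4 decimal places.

Let H be the event that the item is defective. P(H) = 0.2, so P(¬H) = 0.8. With E the 'flagged' result, P(E|H) = 0.93 and P(E|¬H) = 0.22.
P(E) = 0.93·0.2 + 0.22·0.8 = 0.18600 + 0.17600 = 0.36200.
By Bayes' theorem, P(H|E) = 0.18600 / 0.36200 = 0.5138. Hence P(¬H|E) = 1 − 0.5138 = 0.4862.

P(¬H | E) ≈ 0.4862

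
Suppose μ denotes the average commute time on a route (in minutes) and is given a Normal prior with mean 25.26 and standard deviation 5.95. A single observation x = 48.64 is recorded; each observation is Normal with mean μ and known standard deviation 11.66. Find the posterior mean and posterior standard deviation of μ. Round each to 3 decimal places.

Posterior mean ≈ 30.090; posterior SD ≈ 5.300

With known σ, the Normal prior is conjugate. Weight on the data is w = (n/σ²)/(n/σ² + 1/τ₀²) = 0.00735534/(0.00735534+0.0282466) = 0.20660.
Posterior mean = w·x̄ + (1−w)·μ₀ = 0.20660·48.64 + 0.79340·25.26 = 30.090. Posterior variance = 1/(0.00735534+0.0282466) = 28.0884, so SD = 5.300.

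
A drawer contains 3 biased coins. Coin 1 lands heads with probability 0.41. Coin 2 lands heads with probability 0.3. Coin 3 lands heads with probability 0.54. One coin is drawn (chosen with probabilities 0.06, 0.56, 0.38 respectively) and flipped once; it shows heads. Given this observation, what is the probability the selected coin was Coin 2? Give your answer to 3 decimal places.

P(heads|C1) = 0.41; P(heads|C2) = 0.3; P(heads|C3) = 0.54.
Prior × likelihood for each source: 0.06·0.41=0.02460, 0.56·0.3=0.1680, 0.38·0.54=0.2052. Summing gives P(heads) = 0.39780.
P(Coin 2 | heads) = 0.1680 / 0.39780 = 0.422.

Posterior probability ≈ 0.422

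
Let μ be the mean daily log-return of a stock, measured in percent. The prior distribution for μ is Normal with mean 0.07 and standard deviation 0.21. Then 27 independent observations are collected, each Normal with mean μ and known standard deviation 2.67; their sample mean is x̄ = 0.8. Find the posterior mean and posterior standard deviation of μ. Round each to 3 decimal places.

Prior precision 1/τ₀² = 1/0.21² = 22.6757; data precision n/σ² = 27/2.67² = 3.78740.
Posterior precision = 22.6757 + 3.78740 = 26.4631, giving posterior SD = 1/√26.4631 = 0.194.
Posterior mean = (22.6757·0.07 + 3.78740·0.8) / 26.4631 = 0.174.

Posterior mean ≈ 0.174; posterior SD ≈ 0.194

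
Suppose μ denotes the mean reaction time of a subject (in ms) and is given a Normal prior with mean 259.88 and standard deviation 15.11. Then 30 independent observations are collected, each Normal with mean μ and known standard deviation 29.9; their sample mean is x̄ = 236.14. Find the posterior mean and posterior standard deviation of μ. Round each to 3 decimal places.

Prior precision 1/τ₀² = 1/15.11² = 0.00437997; data precision n/σ² = 30/29.9² = 0.0335567.
Posterior precision = 0.00437997 + 0.0335567 = 0.0379366, giving posterior SD = 1/√0.0379366 = 5.134.
Posterior mean = (0.00437997·259.88 + 0.0335567·236.14) / 0.0379366 = 238.881.

Posterior mean ≈ 238.881; posterior SD ≈ 5.134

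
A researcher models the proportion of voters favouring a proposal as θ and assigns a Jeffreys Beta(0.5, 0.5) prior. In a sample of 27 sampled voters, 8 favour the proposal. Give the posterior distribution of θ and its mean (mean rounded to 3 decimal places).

The binomial likelihood is conjugate to the Beta prior: with 8 successes and 19 failures, the posterior is Beta(0.5+8, 0.5+19) = Beta(8.5, 19.5).
Posterior mean = α/(α+β) = 8.5/28 = 0.304.

Posterior: Beta(8.5, 19.5); mean ≈ 0.304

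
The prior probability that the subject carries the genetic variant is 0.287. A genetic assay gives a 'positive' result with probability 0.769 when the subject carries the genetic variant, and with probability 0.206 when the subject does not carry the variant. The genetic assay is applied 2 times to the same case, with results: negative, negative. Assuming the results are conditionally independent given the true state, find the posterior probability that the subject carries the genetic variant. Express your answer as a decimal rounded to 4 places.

Posterior P(H) ≈ 0.0329

With H the event that the subject carries the genetic variant, the joint likelihood of the observed sequence is P(data|H) = 0.231·0.231 = 0.053361 and P(data|¬H) = 0.794·0.794 = 0.63044.
Bayes: P(H|data) = 0.287·0.053361 / (0.287·0.053361 + 0.713·0.63044) = 0.015315/0.46482 = 0.0329.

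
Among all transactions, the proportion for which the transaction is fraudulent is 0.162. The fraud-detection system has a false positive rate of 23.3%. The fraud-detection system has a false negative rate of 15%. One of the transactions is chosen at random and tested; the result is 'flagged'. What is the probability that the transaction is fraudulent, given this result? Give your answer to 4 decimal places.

P(H | E) ≈ 0.4136

Write H for 'the transaction is fraudulent'. Prior odds H:¬H = 0.162/0.838 = 0.19332. For the 'flagged' outcome, the likelihood ratio is 0.85/0.233 = 3.6481.
Posterior odds = 0.19332 × 3.6481 = 0.70524, so P(H|E) = 0.70524/(1+0.70524) = 0.4136.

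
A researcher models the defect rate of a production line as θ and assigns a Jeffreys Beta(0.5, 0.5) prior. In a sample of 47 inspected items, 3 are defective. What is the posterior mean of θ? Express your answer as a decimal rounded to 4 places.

The binomial likelihood is conjugate to the Beta prior: with 3 successes and 44 failures, the posterior is Beta(0.5+3, 0.5+44) = Beta(3.5, 44.5).
E[θ | data] = 3.5/(3.5+44.5) = 0.0729.

Posterior mean ≈ 0.0729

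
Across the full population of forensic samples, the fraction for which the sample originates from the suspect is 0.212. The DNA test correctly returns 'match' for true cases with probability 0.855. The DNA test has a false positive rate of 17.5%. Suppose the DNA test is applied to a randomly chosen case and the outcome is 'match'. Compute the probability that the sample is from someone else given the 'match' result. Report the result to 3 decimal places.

P(¬H | E) ≈ 0.432

Let H be the event that the sample originates from the suspect. P(H) = 0.212, so P(¬H) = 0.788. With E the 'match' result, P(E|H) = 0.855 and P(E|¬H) = 0.175.
P(E) = 0.855·0.212 + 0.175·0.788 = 0.18126 + 0.13790 = 0.31916.
By Bayes' theorem, P(H|E) = 0.18126 / 0.31916 = 0.568. Hence P(¬H|E) = 1 − 0.568 = 0.432.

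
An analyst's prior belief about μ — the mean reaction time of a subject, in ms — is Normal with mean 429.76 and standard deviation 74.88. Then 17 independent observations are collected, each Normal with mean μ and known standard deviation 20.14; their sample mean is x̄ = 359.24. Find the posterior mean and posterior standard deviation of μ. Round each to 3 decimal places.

Posterior mean ≈ 359.539; posterior SD ≈ 4.874

With known σ, the Normal prior is conjugate. Weight on the data is w = (n/σ²)/(n/σ² + 1/τ₀²) = 0.0419112/(0.0419112+0.00017835) = 0.99576.
Posterior mean = w·x̄ + (1−w)·μ₀ = 0.99576·359.24 + 0.0042373·429.76 = 359.539. Posterior variance = 1/(0.0419112+0.00017835) = 23.7589, so SD = 4.874.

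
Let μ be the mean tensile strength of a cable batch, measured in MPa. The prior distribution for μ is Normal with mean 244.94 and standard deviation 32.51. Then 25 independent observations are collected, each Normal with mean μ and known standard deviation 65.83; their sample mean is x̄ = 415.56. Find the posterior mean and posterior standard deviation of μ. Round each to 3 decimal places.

Prior precision 1/τ₀² = 1/32.51² = 0.00094616; data precision n/σ² = 25/65.83² = 0.00576889.
Posterior precision = 0.00094616 + 0.00576889 = 0.00671505, giving posterior SD = 1/√0.00671505 = 12.203.
Posterior mean = (0.00094616·244.94 + 0.00576889·415.56) / 0.00671505 = 391.519.

Posterior mean ≈ 391.519; posterior SD ≈ 12.203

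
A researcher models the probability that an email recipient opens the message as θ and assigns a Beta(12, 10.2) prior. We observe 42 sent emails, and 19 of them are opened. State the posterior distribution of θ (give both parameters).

Posterior: Beta(31, 33.2)

Observing 19 successes and 23 failures updates Beta(12, 10.2) by adding the success and failure counts to the two shape parameters: α = 12+19 = 31, β = 10.2+23 = 33.2.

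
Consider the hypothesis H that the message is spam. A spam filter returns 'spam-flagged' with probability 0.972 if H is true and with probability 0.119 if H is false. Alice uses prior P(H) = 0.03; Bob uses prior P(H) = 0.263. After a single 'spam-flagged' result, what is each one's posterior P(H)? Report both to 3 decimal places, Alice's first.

Alice: 0.202; Bob: 0.745

P('+'|H) = 0.972, P('+'|¬H) = 0.119.
Alice: numerator 0.972·0.03 = 0.029160; evidence = 0.029160+0.119·0.97 = 0.14459; posterior = 0.202.
Bob: numerator 0.972·0.263 = 0.25564; evidence = 0.25564+0.119·0.737 = 0.34334; posterior = 0.745.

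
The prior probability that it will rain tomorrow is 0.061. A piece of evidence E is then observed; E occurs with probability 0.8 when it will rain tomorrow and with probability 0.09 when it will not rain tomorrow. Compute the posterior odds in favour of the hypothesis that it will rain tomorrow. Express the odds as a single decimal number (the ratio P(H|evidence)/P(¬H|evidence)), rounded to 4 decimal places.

Prior odds = 0.061/(1−0.061) = 0.064963.
Likelihood ratio for E = 0.8/0.09 = 8.8889.
Posterior odds = prior odds × LR = 0.57745.

Posterior odds ≈ 0.5774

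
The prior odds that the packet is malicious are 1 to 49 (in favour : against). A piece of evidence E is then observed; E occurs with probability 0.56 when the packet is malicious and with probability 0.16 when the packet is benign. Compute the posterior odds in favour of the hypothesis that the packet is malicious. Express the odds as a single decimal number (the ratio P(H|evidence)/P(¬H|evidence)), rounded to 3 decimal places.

Posterior odds ≈ 0.071

Prior odds = 1/49 = 0.020408.
Likelihood ratio for E = 0.56/0.16 = 3.5000.
Posterior odds = prior odds × LR = 0.071429.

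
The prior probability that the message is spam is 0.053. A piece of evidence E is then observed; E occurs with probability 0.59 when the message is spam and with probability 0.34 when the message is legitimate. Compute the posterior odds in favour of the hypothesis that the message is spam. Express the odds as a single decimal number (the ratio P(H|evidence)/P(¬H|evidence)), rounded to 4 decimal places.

Posterior odds ≈ 0.0971

Prior odds = 0.053/(1−0.053) = 0.055966.
Likelihood ratio for E = 0.59/0.34 = 1.7353.
Posterior odds = prior odds × LR = 0.097118.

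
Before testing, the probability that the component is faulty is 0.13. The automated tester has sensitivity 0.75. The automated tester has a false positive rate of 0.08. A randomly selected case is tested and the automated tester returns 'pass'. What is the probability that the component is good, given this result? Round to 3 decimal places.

P(¬H | E) ≈ 0.961

Write H for 'the component is faulty'. Prior odds H:¬H = 0.13/0.87 = 0.14943. For the 'pass' outcome, the likelihood ratio is 0.25/0.92 = 0.27174.
Posterior odds = 0.14943 × 0.27174 = 0.040605, so P(H|E) = 0.040605/(1+0.040605) = 0.039. Then P(¬H|E) = 1 − 0.039 = 0.961.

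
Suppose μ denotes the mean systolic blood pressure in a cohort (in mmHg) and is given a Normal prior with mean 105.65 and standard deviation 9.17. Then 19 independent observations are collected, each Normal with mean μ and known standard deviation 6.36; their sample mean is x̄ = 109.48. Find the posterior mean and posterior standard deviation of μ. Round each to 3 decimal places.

Posterior mean ≈ 109.385; posterior SD ≈ 1.441

Prior precision 1/τ₀² = 1/9.17² = 0.0118922; data precision n/σ² = 19/6.36² = 0.469720.
Posterior precision = 0.0118922 + 0.469720 = 0.481613, giving posterior SD = 1/√0.481613 = 1.441.
Posterior mean = (0.0118922·105.65 + 0.469720·109.48) / 0.481613 = 109.385.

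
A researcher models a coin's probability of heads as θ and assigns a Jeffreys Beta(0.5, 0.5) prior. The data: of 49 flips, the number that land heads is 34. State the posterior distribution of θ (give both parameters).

Observing 34 successes and 15 failures updates Beta(0.5, 0.5) by adding the success and failure counts to the two shape parameters: α = 0.5+34 = 34.5, β = 0.5+15 = 15.5.

Posterior: Beta(34.5, 15.5)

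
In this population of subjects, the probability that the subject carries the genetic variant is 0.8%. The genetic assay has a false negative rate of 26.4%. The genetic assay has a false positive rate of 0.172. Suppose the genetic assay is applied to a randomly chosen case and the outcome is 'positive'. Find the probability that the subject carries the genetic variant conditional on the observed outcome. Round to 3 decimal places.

Let H be the event that the subject carries the genetic variant. P(H) = 0.008, so P(¬H) = 0.992. With E the 'positive' result, P(E|H) = 0.736 and P(E|¬H) = 0.172.
P(E) = 0.736·0.008 + 0.172·0.992 = 0.0058880 + 0.17062 = 0.17651.
By Bayes' theorem, P(H|E) = 0.0058880 / 0.17651 = 0.033.

P(H | E) ≈ 0.033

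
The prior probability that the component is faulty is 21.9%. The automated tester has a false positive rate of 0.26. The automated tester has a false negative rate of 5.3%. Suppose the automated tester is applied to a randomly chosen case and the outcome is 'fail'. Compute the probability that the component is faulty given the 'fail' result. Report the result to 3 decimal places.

P(H | E) ≈ 0.505

Write H for 'the component is faulty'. Prior odds H:¬H = 0.219/0.781 = 0.28041. For the 'fail' outcome, the likelihood ratio is 0.947/0.26 = 3.6423.
Posterior odds = 0.28041 × 3.6423 = 1.0213, so P(H|E) = 1.0213/(1+1.0213) = 0.505.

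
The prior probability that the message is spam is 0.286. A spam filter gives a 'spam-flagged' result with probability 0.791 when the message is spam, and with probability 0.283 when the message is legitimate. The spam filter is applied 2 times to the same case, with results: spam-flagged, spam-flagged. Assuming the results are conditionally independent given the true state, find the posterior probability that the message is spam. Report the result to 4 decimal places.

Let H be the event that the message is spam; start with P(H) = 0.286. P('spam-flagged'|H) = 0.791, P('spam-flagged'|¬H) = 0.283.
Update on result 1 ('spam-flagged'): P(H) ← 0.791·0.2860 / (0.791·0.2860 + 0.283·0.7140) = 0.22623/0.42829 = 0.5282.
Update on result 2 ('spam-flagged'): P(H) ← 0.791·0.5282 / (0.791·0.5282 + 0.283·0.4718) = 0.41781/0.55133 = 0.7578.

Posterior P(H) ≈ 0.7578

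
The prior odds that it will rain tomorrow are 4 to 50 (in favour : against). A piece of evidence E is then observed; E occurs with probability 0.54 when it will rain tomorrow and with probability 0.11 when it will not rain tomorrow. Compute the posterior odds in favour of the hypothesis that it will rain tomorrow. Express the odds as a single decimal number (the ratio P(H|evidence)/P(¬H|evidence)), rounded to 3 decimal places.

Prior odds = 4/50 = 0.080000. In log-odds, ln(0.080000) = -2.5257.
Add log likelihood ratio: ln(4.9091) = 1.5911.
Posterior log-odds = -0.93464, so posterior odds = exp(-0.93464) = 0.39273.

Posterior odds ≈ 0.393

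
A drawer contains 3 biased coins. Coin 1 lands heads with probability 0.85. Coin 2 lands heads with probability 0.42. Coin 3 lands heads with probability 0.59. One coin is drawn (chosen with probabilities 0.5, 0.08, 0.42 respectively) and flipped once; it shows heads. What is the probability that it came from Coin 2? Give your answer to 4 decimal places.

P(heads|C1) = 0.85; P(heads|C2) = 0.42; P(heads|C3) = 0.59.
Prior × likelihood for each source: 0.5·0.85=0.4250, 0.08·0.42=0.03360, 0.42·0.59=0.2478. Summing gives P(heads) = 0.70640.
P(Coin 2 | heads) = 0.03360 / 0.70640 = 0.0476.

Posterior probability ≈ 0.0476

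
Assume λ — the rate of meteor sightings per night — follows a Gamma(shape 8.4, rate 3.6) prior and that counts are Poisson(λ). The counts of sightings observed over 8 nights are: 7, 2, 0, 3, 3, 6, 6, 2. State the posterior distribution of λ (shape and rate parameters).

Posterior: Gamma(shape=37.4, rate=11.6)

The Poisson likelihood adds the total count to the shape and the number of exposure periods to the rate. Here ∑xᵢ = 29 and n = 8, so shape 8.4→37.4 and rate 3.6→11.6.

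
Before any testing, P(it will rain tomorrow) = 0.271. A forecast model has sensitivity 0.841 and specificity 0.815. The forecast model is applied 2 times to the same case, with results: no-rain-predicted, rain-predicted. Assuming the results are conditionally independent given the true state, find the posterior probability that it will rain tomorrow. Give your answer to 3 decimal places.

Posterior P(H) ≈ 0.248

With H the event that it will rain tomorrow, the joint likelihood of the observed sequence is P(data|H) = 0.159·0.841 = 0.13372 and P(data|¬H) = 0.815·0.185 = 0.15077.
Bayes: P(H|data) = 0.271·0.13372 / (0.271·0.13372 + 0.729·0.15077) = 0.036238/0.14615 = 0.2479.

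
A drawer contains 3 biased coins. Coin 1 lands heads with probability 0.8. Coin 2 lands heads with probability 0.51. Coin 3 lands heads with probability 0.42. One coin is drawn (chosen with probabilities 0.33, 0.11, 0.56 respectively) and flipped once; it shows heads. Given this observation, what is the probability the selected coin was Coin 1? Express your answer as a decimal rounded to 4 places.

Posterior probability ≈ 0.4754

Tabulate prior·likelihood by source: [1] prior 0.33, lik 0.8, product 0.2640; [2] prior 0.11, lik 0.51, product 0.05610; [3] prior 0.56, lik 0.42, product 0.2352.
Normalizing constant = 0.55530; the posterior for Coin 1 is its product over the sum, 0.2640/0.55530 = 0.4754.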